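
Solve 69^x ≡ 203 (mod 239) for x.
161

Baby-step giant-step with step n = ⌈√239⌉ = 16.
Baby steps 69^j mod 239 (j:value) for j=0..15: 0:1, 1:69, 2:220, 3:123, 4:122, 5:53, 6:72, 7:188, 8:66, 9:13, 10:180, 11:231, 12:165, 13:152, 14:211, 15:219.
Giant-step multiplier: 69^(-16) ≡ 69^(238-16) = 69^222 ≡ 31 (mod 239).
Giant steps γ_i = 203·31^i mod 239: γ_0=203, γ_1=79, γ_2=59, γ_3=156, γ_4=56, γ_5=63, γ_6=41, γ_7=76, γ_8=205, γ_9=141, γ_10=69 (in table at j=1).
x = i·n + j = 10·16 + 1 = 161.
Check: 69^161 ≡ 203 (mod 239).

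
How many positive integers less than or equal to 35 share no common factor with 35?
24

35 = 5 × 7
φ(n) = n × ∏(1 - 1/p) for each prime p dividing n
φ(35) = 35 × (1 - 1/5) × (1 - 1/7) = 24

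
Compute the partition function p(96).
118114304

p(n) counts ways to write n as a sum of positive integers (order ignored).
Euler's pentagonal recurrence: p(k) = p(k-1) + p(k-2) - p(k-5) - p(k-7) + p(k-12) + p(k-15) - ... (offsets j(3j∓1)/2, signs ++--, p(0)=1, p(<0)=0).
DP table for k = 0..95: p(0)=1, p(1)=1, p(2)=2, p(3)=3, p(4)=5, p(5)=7, p(6)=11, p(7)=15, p(8)=22, p(9)=30, p(10)=42, p(11)=56, p(12)=77, p(13)=101, p(14)=135, p(15)=176, p(16)=231, p(17)=297, p(18)=385, p(19)=490, p(20)=627, p(21)=792, p(22)=1002, p(23)=1255, p(24)=1575, p(25)=1958, p(26)=2436, p(27)=3010, p(28)=3718, p(29)=4565, p(30)=5604, p(31)=6842, p(32)=8349, p(33)=10143, p(34)=12310, p(35)=14883, p(36)=17977, p(37)=21637, p(38)=26015, p(39)=31185, p(40)=37338, p(41)=44583, p(42)=53174, p(43)=63261, p(44)=75175, p(45)=89134, p(46)=105558, p(47)=124754, p(48)=147273, p(49)=173525, p(50)=204226, p(51)=239943, p(52)=281589, p(53)=329931, p(54)=386155, p(55)=451276, p(56)=526823, p(57)=614154, p(58)=715220, p(59)=831820, p(60)=966467, p(61)=1121505, p(62)=1300156, p(63)=1505499, p(64)=1741630, p(65)=2012558, p(66)=2323520, p(67)=2679689, p(68)=3087735, p(69)=3554345, p(70)=4087968, p(71)=4697205, p(72)=5392783, p(73)=6185689, p(74)=7089500, p(75)=8118264, p(76)=9289091, p(77)=10619863, p(78)=12132164, p(79)=13848650, p(80)=15796476, p(81)=18004327, p(82)=20506255, p(83)=23338469, p(84)=26543660, p(85)=30167357, p(86)=34262962, p(87)=38887673, p(88)=44108109, p(89)=49995925, p(90)=56634173, p(91)=64112359, p(92)=72533807, p(93)=82010177, p(94)=92669720, p(95)=104651419.
Final step: p(96) = p(95) + p(94) - p(91) - p(89) + p(84) + p(81) - p(74) - p(70) + p(61) + p(56) - p(45) - p(39) + p(26) + p(19) - p(4)
= 104651419 + 92669720 - 64112359 - 49995925 + 26543660 + 18004327 - 7089500 - 4087968 + 1121505 + 526823 - 89134 - 31185 + 2436 + 490 - 5
= 118114304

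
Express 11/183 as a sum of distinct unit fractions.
1/17 + 1/778 + 1/2420358

Greedy algorithm:
11/183: ceiling(183/11) = 17, use 1/17
4/3111: ceiling(3111/4) = 778, use 1/778
1/2420358: ceiling(2420358/1) = 2420358, use 1/2420358
Result: 11/183 = 1/17 + 1/778 + 1/2420358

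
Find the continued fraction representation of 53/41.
[1; 3, 2, 2, 2]

Euclidean algorithm steps:
53 = 1 × 41 + 12
41 = 3 × 12 + 5
12 = 2 × 5 + 2
5 = 2 × 2 + 1
2 = 2 × 1 + 0
Continued fraction: [1; 3, 2, 2, 2]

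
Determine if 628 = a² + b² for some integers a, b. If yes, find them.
12² + 22² (a=12, b=22)

Factorization: 628 = 2^2 × 157
By Fermat: n is sum of two squares iff every prime p ≡ 3 (mod 4) appears to even power.
All primes ≡ 3 (mod 4) appear to even power.
Search a = 0, 1, 2, … for 628 - a² a perfect square: first hit at a = 12: 628 - 144 = 484 = 22².
628 = 12² + 22² = 144 + 484 ✓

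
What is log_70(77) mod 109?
75

Baby-step giant-step with step n = ⌈√109⌉ = 11.
Baby steps 70^j mod 109 (j:value) for j=0..10: 0:1, 1:70, 2:104, 3:86, 4:25, 5:6, 6:93, 7:79, 8:80, 9:41, 10:36.
Giant-step multiplier: 70^(-11) ≡ 70^(108-11) = 70^97 ≡ 42 (mod 109).
Giant steps γ_i = 77·42^i mod 109: γ_0=77, γ_1=73, γ_2=14, γ_3=43, γ_4=62, γ_5=97, γ_6=41 (in table at j=9).
x = i·n + j = 6·11 + 9 = 75.
Check: 70^75 ≡ 77 (mod 109).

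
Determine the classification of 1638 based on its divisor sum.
abundant

Proper divisors of 1638: sum = 1 + 2 + 3 + 6 + 7 + 9 + 13 + 14 + ... + 234 + 273 + 546 + 819 (23 divisors) = 2730
Since 2730 > 1638, 1638 is abundant.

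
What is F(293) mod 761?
703

Matrix identity: Q^n = [[F_(n+1), F_n], [F_n, F_(n-1)]] with Q = [[1,1],[1,0]].
n = 293 = 100100101₂. Square-and-multiply, entries mod 761:
Q^1 = [[1,1],[1,0]]
Q^2 = (Q^1)² = [[2,1],[1,1]]
Q^4 = (Q^2)² = [[5,3],[3,2]]
Q^9 = (Q^4)²·Q = [[55,34],[34,21]]
Q^18 = (Q^9)² = [[376,301],[301,75]]
Q^36 = (Q^18)² = [[633,293],[293,340]]
Q^73 = (Q^36)²·Q = [[734,259],[259,475]]
Q^146 = (Q^73)² = [[81,360],[360,482]]
Q^293 = (Q^146)²·Q = [[196,703],[703,254]]
F_293 mod 761 = Q^293[0][1] = 703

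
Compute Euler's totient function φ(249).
164

249 = 3 × 83
φ(n) = n × ∏(1 - 1/p) for each prime p dividing n
φ(249) = 249 × (1 - 1/3) × (1 - 1/83) = 164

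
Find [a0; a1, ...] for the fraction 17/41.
[0; 2, 2, 2, 3]

Euclidean algorithm steps:
17 = 0 × 41 + 17
41 = 2 × 17 + 7
17 = 2 × 7 + 3
7 = 2 × 3 + 1
3 = 3 × 1 + 0
Continued fraction: [0; 2, 2, 2, 3]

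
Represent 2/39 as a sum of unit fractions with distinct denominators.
1/20 + 1/780

Greedy algorithm:
2/39: ceiling(39/2) = 20, use 1/20
1/780: ceiling(780/1) = 780, use 1/780
Result: 2/39 = 1/20 + 1/780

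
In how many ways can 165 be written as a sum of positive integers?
172389800255

p(n) counts ways to write n as a sum of positive integers (order ignored).
Euler's pentagonal recurrence: p(k) = p(k-1) + p(k-2) - p(k-5) - p(k-7) + p(k-12) + p(k-15) - ... (offsets j(3j∓1)/2, signs ++--, p(0)=1, p(<0)=0).
DP table for k = 0..164: p(0)=1, p(1)=1, p(2)=2, p(3)=3, p(4)=5, p(5)=7, p(6)=11, p(7)=15, p(8)=22, p(9)=30, p(10)=42, p(11)=56, p(12)=77, p(13)=101, p(14)=135, p(15)=176, p(16)=231, p(17)=297, p(18)=385, p(19)=490, p(20)=627, p(21)=792, p(22)=1002, p(23)=1255, p(24)=1575, p(25)=1958, p(26)=2436, p(27)=3010, p(28)=3718, p(29)=4565, p(30)=5604, p(31)=6842, p(32)=8349, p(33)=10143, p(34)=12310, p(35)=14883, p(36)=17977, p(37)=21637, p(38)=26015, p(39)=31185, p(40)=37338, p(41)=44583, p(42)=53174, p(43)=63261, p(44)=75175, p(45)=89134, p(46)=105558, p(47)=124754, p(48)=147273, p(49)=173525, p(50)=204226, p(51)=239943, p(52)=281589, p(53)=329931, p(54)=386155, p(55)=451276, p(56)=526823, p(57)=614154, p(58)=715220, p(59)=831820, p(60)=966467, p(61)=1121505, p(62)=1300156, p(63)=1505499, p(64)=1741630, p(65)=2012558, p(66)=2323520, p(67)=2679689, p(68)=3087735, p(69)=3554345, p(70)=4087968, p(71)=4697205, p(72)=5392783, p(73)=6185689, p(74)=7089500, p(75)=8118264, p(76)=9289091, p(77)=10619863, p(78)=12132164, p(79)=13848650, p(80)=15796476, p(81)=18004327, p(82)=20506255, p(83)=23338469, p(84)=26543660, p(85)=30167357, p(86)=34262962, p(87)=38887673, p(88)=44108109, p(89)=49995925, p(90)=56634173, p(91)=64112359, p(92)=72533807, p(93)=82010177, p(94)=92669720, p(95)=104651419, p(96)=118114304, p(97)=133230930, p(98)=150198136, p(99)=169229875, p(100)=190569292, p(101)=214481126, p(102)=241265379, p(103)=271248950, p(104)=304801365, p(105)=342325709, p(106)=384276336, p(107)=431149389, p(108)=483502844, p(109)=541946240, p(110)=607163746, p(111)=679903203, p(112)=761002156, p(113)=851376628, p(114)=952050665, p(115)=1064144451, p(116)=1188908248, p(117)=1327710076, p(118)=1482074143, p(119)=1653668665, p(120)=1844349560, p(121)=2056148051, p(122)=2291320912, p(123)=2552338241, p(124)=2841940500, p(125)=3163127352, p(126)=3519222692, p(127)=3913864295, p(128)=4351078600, p(129)=4835271870, p(130)=5371315400, p(131)=5964539504, p(132)=6620830889, p(133)=7346629512, p(134)=8149040695, p(135)=9035836076, p(136)=10015581680, p(137)=11097645016, p(138)=12292341831, p(139)=13610949895, p(140)=15065878135, p(141)=16670689208, p(142)=18440293320, p(143)=20390982757, p(144)=22540654445, p(145)=24908858009, p(146)=27517052599, p(147)=30388671978, p(148)=33549419497, p(149)=37027355200, p(150)=40853235313, p(151)=45060624582, p(152)=49686288421, p(153)=54770336324, p(154)=60356673280, p(155)=66493182097, p(156)=73232243759, p(157)=80630964769, p(158)=88751778802, p(159)=97662728555, p(160)=107438159466, p(161)=118159068427, p(162)=129913904637, p(163)=142798995930, p(164)=156919475295.
Final step: p(165) = p(164) + p(163) - p(160) - p(158) + p(153) + p(150) - p(143) - p(139) + p(130) + p(125) - p(114) - p(108) + p(95) + p(88) - p(73) - p(65) + p(48) + p(39) - p(20) - p(10)
= 156919475295 + 142798995930 - 107438159466 - 88751778802 + 54770336324 + 40853235313 - 20390982757 - 13610949895 + 5371315400 + 3163127352 - 952050665 - 483502844 + 104651419 + 44108109 - 6185689 - 2012558 + 147273 + 31185 - 627 - 42
= 172389800255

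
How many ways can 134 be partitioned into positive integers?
8149040695

p(n) counts ways to write n as a sum of positive integers (order ignored).
Euler's pentagonal recurrence: p(k) = p(k-1) + p(k-2) - p(k-5) - p(k-7) + p(k-12) + p(k-15) - ... (offsets j(3j∓1)/2, signs ++--, p(0)=1, p(<0)=0).
DP table for k = 0..133: p(0)=1, p(1)=1, p(2)=2, p(3)=3, p(4)=5, p(5)=7, p(6)=11, p(7)=15, p(8)=22, p(9)=30, p(10)=42, p(11)=56, p(12)=77, p(13)=101, p(14)=135, p(15)=176, p(16)=231, p(17)=297, p(18)=385, p(19)=490, p(20)=627, p(21)=792, p(22)=1002, p(23)=1255, p(24)=1575, p(25)=1958, p(26)=2436, p(27)=3010, p(28)=3718, p(29)=4565, p(30)=5604, p(31)=6842, p(32)=8349, p(33)=10143, p(34)=12310, p(35)=14883, p(36)=17977, p(37)=21637, p(38)=26015, p(39)=31185, p(40)=37338, p(41)=44583, p(42)=53174, p(43)=63261, p(44)=75175, p(45)=89134, p(46)=105558, p(47)=124754, p(48)=147273, p(49)=173525, p(50)=204226, p(51)=239943, p(52)=281589, p(53)=329931, p(54)=386155, p(55)=451276, p(56)=526823, p(57)=614154, p(58)=715220, p(59)=831820, p(60)=966467, p(61)=1121505, p(62)=1300156, p(63)=1505499, p(64)=1741630, p(65)=2012558, p(66)=2323520, p(67)=2679689, p(68)=3087735, p(69)=3554345, p(70)=4087968, p(71)=4697205, p(72)=5392783, p(73)=6185689, p(74)=7089500, p(75)=8118264, p(76)=9289091, p(77)=10619863, p(78)=12132164, p(79)=13848650, p(80)=15796476, p(81)=18004327, p(82)=20506255, p(83)=23338469, p(84)=26543660, p(85)=30167357, p(86)=34262962, p(87)=38887673, p(88)=44108109, p(89)=49995925, p(90)=56634173, p(91)=64112359, p(92)=72533807, p(93)=82010177, p(94)=92669720, p(95)=104651419, p(96)=118114304, p(97)=133230930, p(98)=150198136, p(99)=169229875, p(100)=190569292, p(101)=214481126, p(102)=241265379, p(103)=271248950, p(104)=304801365, p(105)=342325709, p(106)=384276336, p(107)=431149389, p(108)=483502844, p(109)=541946240, p(110)=607163746, p(111)=679903203, p(112)=761002156, p(113)=851376628, p(114)=952050665, p(115)=1064144451, p(116)=1188908248, p(117)=1327710076, p(118)=1482074143, p(119)=1653668665, p(120)=1844349560, p(121)=2056148051, p(122)=2291320912, p(123)=2552338241, p(124)=2841940500, p(125)=3163127352, p(126)=3519222692, p(127)=3913864295, p(128)=4351078600, p(129)=4835271870, p(130)=5371315400, p(131)=5964539504, p(132)=6620830889, p(133)=7346629512.
Final step: p(134) = p(133) + p(132) - p(129) - p(127) + p(122) + p(119) - p(112) - p(108) + p(99) + p(94) - p(83) - p(77) + p(64) + p(57) - p(42) - p(34) + p(17) + p(8)
= 7346629512 + 6620830889 - 4835271870 - 3913864295 + 2291320912 + 1653668665 - 761002156 - 483502844 + 169229875 + 92669720 - 23338469 - 10619863 + 1741630 + 614154 - 53174 - 12310 + 297 + 22
= 8149040695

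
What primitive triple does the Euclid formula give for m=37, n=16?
(1113, 1184, 1625)

Euclid's formula: a = m² - n², b = 2mn, c = m² + n²
m = 37, n = 16
a = 37² - 16² = 1369 - 256 = 1113
b = 2 × 37 × 16 = 1184
c = 37² + 16² = 1369 + 256 = 1625
Verification: 1113² + 1184² = 1238769 + 1401856 = 2640625 = 1625² ✓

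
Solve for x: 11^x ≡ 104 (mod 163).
108

Baby-step giant-step with step n = ⌈√163⌉ = 13.
Baby steps 11^j mod 163 (j:value) for j=0..12: 0:1, 1:11, 2:121, 3:27, 4:134, 5:7, 6:77, 7:32, 8:26, 9:123, 10:49, 11:50, 12:61.
Giant-step multiplier: 11^(-13) ≡ 11^(162-13) = 11^149 ≡ 103 (mod 163).
Giant steps γ_i = 104·103^i mod 163: γ_0=104, γ_1=117, γ_2=152, γ_3=8, γ_4=9, γ_5=112, γ_6=126, γ_7=101, γ_8=134 (in table at j=4).
x = i·n + j = 8·13 + 4 = 108.
Check: 11^108 ≡ 104 (mod 163).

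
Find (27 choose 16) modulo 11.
2

Using Lucas' theorem:
Write n=27 and k=16 in base 11:
n in base 11: [2, 5]
k in base 11: [1, 5]
C(27,16) mod 11 = ∏ C(n_i, k_i) mod 11
Digit binomials (mod 11): C(2,1) = 2; C(5,5) = 1
Product: 2 × 1 = 2 ≡ 2 (mod 11)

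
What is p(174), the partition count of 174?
397125074750

p(n) counts ways to write n as a sum of positive integers (order ignored).
Euler's pentagonal recurrence: p(k) = p(k-1) + p(k-2) - p(k-5) - p(k-7) + p(k-12) + p(k-15) - ... (offsets j(3j∓1)/2, signs ++--, p(0)=1, p(<0)=0).
DP table for k = 0..173: p(0)=1, p(1)=1, p(2)=2, p(3)=3, p(4)=5, p(5)=7, p(6)=11, p(7)=15, p(8)=22, p(9)=30, p(10)=42, p(11)=56, p(12)=77, p(13)=101, p(14)=135, p(15)=176, p(16)=231, p(17)=297, p(18)=385, p(19)=490, p(20)=627, p(21)=792, p(22)=1002, p(23)=1255, p(24)=1575, p(25)=1958, p(26)=2436, p(27)=3010, p(28)=3718, p(29)=4565, p(30)=5604, p(31)=6842, p(32)=8349, p(33)=10143, p(34)=12310, p(35)=14883, p(36)=17977, p(37)=21637, p(38)=26015, p(39)=31185, p(40)=37338, p(41)=44583, p(42)=53174, p(43)=63261, p(44)=75175, p(45)=89134, p(46)=105558, p(47)=124754, p(48)=147273, p(49)=173525, p(50)=204226, p(51)=239943, p(52)=281589, p(53)=329931, p(54)=386155, p(55)=451276, p(56)=526823, p(57)=614154, p(58)=715220, p(59)=831820, p(60)=966467, p(61)=1121505, p(62)=1300156, p(63)=1505499, p(64)=1741630, p(65)=2012558, p(66)=2323520, p(67)=2679689, p(68)=3087735, p(69)=3554345, p(70)=4087968, p(71)=4697205, p(72)=5392783, p(73)=6185689, p(74)=7089500, p(75)=8118264, p(76)=9289091, p(77)=10619863, p(78)=12132164, p(79)=13848650, p(80)=15796476, p(81)=18004327, p(82)=20506255, p(83)=23338469, p(84)=26543660, p(85)=30167357, p(86)=34262962, p(87)=38887673, p(88)=44108109, p(89)=49995925, p(90)=56634173, p(91)=64112359, p(92)=72533807, p(93)=82010177, p(94)=92669720, p(95)=104651419, p(96)=118114304, p(97)=133230930, p(98)=150198136, p(99)=169229875, p(100)=190569292, p(101)=214481126, p(102)=241265379, p(103)=271248950, p(104)=304801365, p(105)=342325709, p(106)=384276336, p(107)=431149389, p(108)=483502844, p(109)=541946240, p(110)=607163746, p(111)=679903203, p(112)=761002156, p(113)=851376628, p(114)=952050665, p(115)=1064144451, p(116)=1188908248, p(117)=1327710076, p(118)=1482074143, p(119)=1653668665, p(120)=1844349560, p(121)=2056148051, p(122)=2291320912, p(123)=2552338241, p(124)=2841940500, p(125)=3163127352, p(126)=3519222692, p(127)=3913864295, p(128)=4351078600, p(129)=4835271870, p(130)=5371315400, p(131)=5964539504, p(132)=6620830889, p(133)=7346629512, p(134)=8149040695, p(135)=9035836076, p(136)=10015581680, p(137)=11097645016, p(138)=12292341831, p(139)=13610949895, p(140)=15065878135, p(141)=16670689208, p(142)=18440293320, p(143)=20390982757, p(144)=22540654445, p(145)=24908858009, p(146)=27517052599, p(147)=30388671978, p(148)=33549419497, p(149)=37027355200, p(150)=40853235313, p(151)=45060624582, p(152)=49686288421, p(153)=54770336324, p(154)=60356673280, p(155)=66493182097, p(156)=73232243759, p(157)=80630964769, p(158)=88751778802, p(159)=97662728555, p(160)=107438159466, p(161)=118159068427, p(162)=129913904637, p(163)=142798995930, p(164)=156919475295, p(165)=172389800255, p(166)=189334822579, p(167)=207890420102, p(168)=228204732751, p(169)=250438925115, p(170)=274768617130, p(171)=301384802048, p(172)=330495499613, p(173)=362326859895.
Final step: p(174) = p(173) + p(172) - p(169) - p(167) + p(162) + p(159) - p(152) - p(148) + p(139) + p(134) - p(123) - p(117) + p(104) + p(97) - p(82) - p(74) + p(57) + p(48) - p(29) - p(19)
= 362326859895 + 330495499613 - 250438925115 - 207890420102 + 129913904637 + 97662728555 - 49686288421 - 33549419497 + 13610949895 + 8149040695 - 2552338241 - 1327710076 + 304801365 + 133230930 - 20506255 - 7089500 + 614154 + 147273 - 4565 - 490
= 397125074750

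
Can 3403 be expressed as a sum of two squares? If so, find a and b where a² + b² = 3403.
Not possible

Factorization: 3403 = 41 × 83
By Fermat: n is sum of two squares iff every prime p ≡ 3 (mod 4) appears to even power.
Prime(s) ≡ 3 (mod 4) with odd exponent: [(83, 1)]
Therefore 3403 cannot be expressed as a² + b².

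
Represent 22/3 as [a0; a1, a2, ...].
[7; 3]

Euclidean algorithm steps:
22 = 7 × 3 + 1
3 = 3 × 1 + 0
Continued fraction: [7; 3]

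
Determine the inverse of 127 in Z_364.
43

gcd(127, 364) = 1, so the inverse exists.
Extended Euclidean algorithm on (364, 127):
364 = 2 × 127 + 110  ⟹  110 = (1)·364 + (-2)·127
127 = 1 × 110 + 17  ⟹  17 = (-1)·364 + (3)·127
110 = 6 × 17 + 8  ⟹  8 = (7)·364 + (-20)·127
17 = 2 × 8 + 1  ⟹  1 = (-15)·364 + (43)·127
So (43)·127 ≡ 1 (mod 364), i.e. 127^(-1) ≡ 43 (mod 364).
Check: 127 × 43 = 5461 ≡ 1 (mod 364)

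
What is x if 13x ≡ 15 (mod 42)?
x ≡ 27 (mod 42)

gcd(13, 42) = 1, which divides 15, so solutions exist.
Find 13^(-1) mod 42 by the extended Euclidean algorithm:
42 = 3 × 13 + 3  ⟹  3 = (1)·42 + (-3)·13
13 = 4 × 3 + 1  ⟹  1 = (-4)·42 + (13)·13
So (13)·13 ≡ 1 (mod 42), i.e. 13^(-1) ≡ 13 (mod 42).
x ≡ 13 × 15 = 195 ≡ 27 (mod 42).
Check: 13 × 27 = 351 ≡ 15 (mod 42).
Unique solution: x ≡ 27 (mod 42)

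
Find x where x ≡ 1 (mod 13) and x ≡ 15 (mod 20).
235

Using Chinese Remainder Theorem:
M = 13 × 20 = 260
M1 = 20, M2 = 13
y1 = 20^(-1) mod 13 = 2
y2 = 13^(-1) mod 20 = 17
x = (1×20×2 + 15×13×17) mod 260 = 235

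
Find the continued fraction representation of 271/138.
[1; 1, 26, 1, 1, 2]

Euclidean algorithm steps:
271 = 1 × 138 + 133
138 = 1 × 133 + 5
133 = 26 × 5 + 3
5 = 1 × 3 + 2
3 = 1 × 2 + 1
2 = 2 × 1 + 0
Continued fraction: [1; 1, 26, 1, 1, 2]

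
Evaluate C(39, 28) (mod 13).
0

Using Lucas' theorem:
Write n=39 and k=28 in base 13:
n in base 13: [3, 0]
k in base 13: [2, 2]
C(39,28) mod 13 = ∏ C(n_i, k_i) mod 13
Digit binomials (mod 13): C(3,2) = 3; C(0,2) = 0 (k_i > n_i)
Product: 3 × 0 = 0 ≡ 0 (mod 13)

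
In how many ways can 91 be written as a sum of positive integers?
64112359

p(n) counts ways to write n as a sum of positive integers (order ignored).
Euler's pentagonal recurrence: p(k) = p(k-1) + p(k-2) - p(k-5) - p(k-7) + p(k-12) + p(k-15) - ... (offsets j(3j∓1)/2, signs ++--, p(0)=1, p(<0)=0).
DP table for k = 0..90: p(0)=1, p(1)=1, p(2)=2, p(3)=3, p(4)=5, p(5)=7, p(6)=11, p(7)=15, p(8)=22, p(9)=30, p(10)=42, p(11)=56, p(12)=77, p(13)=101, p(14)=135, p(15)=176, p(16)=231, p(17)=297, p(18)=385, p(19)=490, p(20)=627, p(21)=792, p(22)=1002, p(23)=1255, p(24)=1575, p(25)=1958, p(26)=2436, p(27)=3010, p(28)=3718, p(29)=4565, p(30)=5604, p(31)=6842, p(32)=8349, p(33)=10143, p(34)=12310, p(35)=14883, p(36)=17977, p(37)=21637, p(38)=26015, p(39)=31185, p(40)=37338, p(41)=44583, p(42)=53174, p(43)=63261, p(44)=75175, p(45)=89134, p(46)=105558, p(47)=124754, p(48)=147273, p(49)=173525, p(50)=204226, p(51)=239943, p(52)=281589, p(53)=329931, p(54)=386155, p(55)=451276, p(56)=526823, p(57)=614154, p(58)=715220, p(59)=831820, p(60)=966467, p(61)=1121505, p(62)=1300156, p(63)=1505499, p(64)=1741630, p(65)=2012558, p(66)=2323520, p(67)=2679689, p(68)=3087735, p(69)=3554345, p(70)=4087968, p(71)=4697205, p(72)=5392783, p(73)=6185689, p(74)=7089500, p(75)=8118264, p(76)=9289091, p(77)=10619863, p(78)=12132164, p(79)=13848650, p(80)=15796476, p(81)=18004327, p(82)=20506255, p(83)=23338469, p(84)=26543660, p(85)=30167357, p(86)=34262962, p(87)=38887673, p(88)=44108109, p(89)=49995925, p(90)=56634173.
Final step: p(91) = p(90) + p(89) - p(86) - p(84) + p(79) + p(76) - p(69) - p(65) + p(56) + p(51) - p(40) - p(34) + p(21) + p(14)
= 56634173 + 49995925 - 34262962 - 26543660 + 13848650 + 9289091 - 3554345 - 2012558 + 526823 + 239943 - 37338 - 12310 + 792 + 135
= 64112359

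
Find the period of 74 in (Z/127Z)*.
63

127 is prime, so ord(74) divides φ(127) = 126.
Divisors of 126: 1, 2, 3, 6, 7, 9, 14, 18, 21, 42, 63, 126.
Repeated squaring: 74^1 ≡ 74, 74^2 ≡ 15, 74^4 ≡ 98, 74^8 ≡ 79, 74^16 ≡ 18, 74^32 ≡ 70, 74^64 ≡ 74 (mod 127).
Test 74^d mod 127 for each divisor d in increasing order:
74^1 ≡ 74
74^2 ≡ 15
74^3 = 74^2·74^1 ≡ 94
74^6 = 74^4·74^2 ≡ 73
74^7 = 74^4·74^2·74^1 ≡ 68
74^9 = 74^8·74^1 ≡ 4
74^14 = 74^8·74^4·74^2 ≡ 52
74^18 = 74^16·74^2 ≡ 16
74^21 = 74^16·74^4·74^1 ≡ 107
74^42 = 74^32·74^8·74^2 ≡ 19
74^63 = 74^32·74^16·74^8·74^4·74^2·74^1 ≡ 1  ← first divisor giving 1
The order is 63.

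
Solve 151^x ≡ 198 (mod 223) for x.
29

Baby-step giant-step with step n = ⌈√223⌉ = 15.
Baby steps 151^j mod 223 (j:value) for j=0..14: 0:1, 1:151, 2:55, 3:54, 4:126, 5:71, 6:17, 7:114, 8:43, 9:26, 10:135, 11:92, 12:66, 13:154, 14:62.
Giant-step multiplier: 151^(-15) ≡ 151^(222-15) = 151^207 ≡ 167 (mod 223).
Giant steps γ_i = 198·167^i mod 223: γ_0=198, γ_1=62 (in table at j=14).
x = i·n + j = 1·15 + 14 = 29.
Check: 151^29 ≡ 198 (mod 223).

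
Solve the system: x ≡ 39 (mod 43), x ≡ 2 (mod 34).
512

Using Chinese Remainder Theorem:
M = 43 × 34 = 1462
M1 = 34, M2 = 43
y1 = 34^(-1) mod 43 = 19
y2 = 43^(-1) mod 34 = 19
x = (39×34×19 + 2×43×19) mod 1462 = 512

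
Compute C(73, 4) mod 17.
5

Using Lucas' theorem:
Write n=73 and k=4 in base 17:
n in base 17: [4, 5]
k in base 17: [0, 4]
C(73,4) mod 17 = ∏ C(n_i, k_i) mod 17
Digit binomials (mod 17): C(4,0) = 1; C(5,4) = 5
Product: 1 × 5 = 5 ≡ 5 (mod 17)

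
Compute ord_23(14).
22

23 is prime, so ord(14) divides φ(23) = 22.
Divisors of 22: 1, 2, 11, 22.
Repeated squaring: 14^1 ≡ 14, 14^2 ≡ 12, 14^4 ≡ 6, 14^8 ≡ 13, 14^16 ≡ 8 (mod 23).
Test 14^d mod 23 for each divisor d in increasing order:
14^1 ≡ 14
14^2 ≡ 12
14^11 = 14^8·14^2·14^1 ≡ 22
14^22 = 14^16·14^4·14^2 ≡ 1  ← first divisor giving 1
The order is 22.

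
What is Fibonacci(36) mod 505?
27

Matrix identity: Q^n = [[F_(n+1), F_n], [F_n, F_(n-1)]] with Q = [[1,1],[1,0]].
n = 36 = 100100₂. Square-and-multiply, entries mod 505:
Q^1 = [[1,1],[1,0]]
Q^2 = (Q^1)² = [[2,1],[1,1]]
Q^4 = (Q^2)² = [[5,3],[3,2]]
Q^9 = (Q^4)²·Q = [[55,34],[34,21]]
Q^18 = (Q^9)² = [[141,59],[59,82]]
Q^36 = (Q^18)² = [[132,27],[27,105]]
F_36 mod 505 = Q^36[0][1] = 27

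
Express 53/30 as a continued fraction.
[1; 1, 3, 3, 2]

Euclidean algorithm steps:
53 = 1 × 30 + 23
30 = 1 × 23 + 7
23 = 3 × 7 + 2
7 = 3 × 2 + 1
2 = 2 × 1 + 0
Continued fraction: [1; 1, 3, 3, 2]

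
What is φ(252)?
72

252 = 2^2 × 3^2 × 7
φ(n) = n × ∏(1 - 1/p) for each prime p dividing n
φ(252) = 252 × (1 - 1/2) × (1 - 1/3) × (1 - 1/7) = 72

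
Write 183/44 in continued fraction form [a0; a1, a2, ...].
[4; 6, 3, 2]

Euclidean algorithm steps:
183 = 4 × 44 + 7
44 = 6 × 7 + 2
7 = 3 × 2 + 1
2 = 2 × 1 + 0
Continued fraction: [4; 6, 3, 2]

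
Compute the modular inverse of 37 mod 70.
53

gcd(37, 70) = 1, so the inverse exists.
Extended Euclidean algorithm on (70, 37):
70 = 1 × 37 + 33  ⟹  33 = (1)·70 + (-1)·37
37 = 1 × 33 + 4  ⟹  4 = (-1)·70 + (2)·37
33 = 8 × 4 + 1  ⟹  1 = (9)·70 + (-17)·37
So (-17)·37 ≡ 1 (mod 70), i.e. 37^(-1) ≡ -17 ≡ 53 (mod 70).
Check: 37 × 53 = 1961 ≡ 1 (mod 70)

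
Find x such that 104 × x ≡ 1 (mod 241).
146

gcd(104, 241) = 1, so the inverse exists.
Extended Euclidean algorithm on (241, 104):
241 = 2 × 104 + 33  ⟹  33 = (1)·241 + (-2)·104
104 = 3 × 33 + 5  ⟹  5 = (-3)·241 + (7)·104
33 = 6 × 5 + 3  ⟹  3 = (19)·241 + (-44)·104
5 = 1 × 3 + 2  ⟹  2 = (-22)·241 + (51)·104
3 = 1 × 2 + 1  ⟹  1 = (41)·241 + (-95)·104
So (-95)·104 ≡ 1 (mod 241), i.e. 104^(-1) ≡ -95 ≡ 146 (mod 241).
Check: 104 × 146 = 15184 ≡ 1 (mod 241)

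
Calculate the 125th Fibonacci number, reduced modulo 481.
207

Matrix identity: Q^n = [[F_(n+1), F_n], [F_n, F_(n-1)]] with Q = [[1,1],[1,0]].
n = 125 = 1111101₂. Square-and-multiply, entries mod 481:
Q^1 = [[1,1],[1,0]]
Q^3 = (Q^1)²·Q = [[3,2],[2,1]]
Q^7 = (Q^3)²·Q = [[21,13],[13,8]]
Q^15 = (Q^7)²·Q = [[25,129],[129,377]]
Q^31 = (Q^15)²·Q = [[341,431],[431,391]]
Q^62 = (Q^31)² = [[455,437],[437,18]]
Q^125 = (Q^62)²·Q = [[78,207],[207,352]]
F_125 mod 481 = Q^125[0][1] = 207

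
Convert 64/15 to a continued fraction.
[4; 3, 1, 3]

Euclidean algorithm steps:
64 = 4 × 15 + 4
15 = 3 × 4 + 3
4 = 1 × 3 + 1
3 = 3 × 1 + 0
Continued fraction: [4; 3, 1, 3]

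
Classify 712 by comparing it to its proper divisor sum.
deficient

Proper divisors of 712: sum = 1 + 2 + 4 + 8 + 89 + 178 + 356 = 638
Since 638 < 712, 712 is deficient.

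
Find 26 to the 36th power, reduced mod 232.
152

Repeated squaring. Binary of 36 = 100100.
26^1 ≡ 26 (mod 232); 26^2 ≡ 212 (mod 232); 26^4 ≡ 168 (mod 232); 26^8 ≡ 152 (mod 232); 26^16 ≡ 136 (mod 232); 26^32 ≡ 168 (mod 232)
26^36 = 26^4 × 26^32 ≡ 152 (mod 232)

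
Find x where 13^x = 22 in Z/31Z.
7

Baby-step giant-step with step n = ⌈√31⌉ = 6.
Baby steps 13^j mod 31 (j:value) for j=0..5: 0:1, 1:13, 2:14, 3:27, 4:10, 5:6.
Giant-step multiplier: 13^(-6) ≡ 13^(30-6) = 13^24 ≡ 2 (mod 31).
Giant steps γ_i = 22·2^i mod 31: γ_0=22, γ_1=13 (in table at j=1).
x = i·n + j = 1·6 + 1 = 7.
Check: 13^7 ≡ 22 (mod 31).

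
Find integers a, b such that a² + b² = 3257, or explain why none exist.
11² + 56² (a=11, b=56)

Factorization: 3257 = 3257
By Fermat: n is sum of two squares iff every prime p ≡ 3 (mod 4) appears to even power.
All primes ≡ 3 (mod 4) appear to even power.
Search a = 0, 1, 2, … for 3257 - a² a perfect square: first hit at a = 11: 3257 - 121 = 3136 = 56².
3257 = 11² + 56² = 121 + 3136 ✓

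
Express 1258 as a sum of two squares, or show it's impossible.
13² + 33² (a=13, b=33)

Factorization: 1258 = 2 × 17 × 37
By Fermat: n is sum of two squares iff every prime p ≡ 3 (mod 4) appears to even power.
All primes ≡ 3 (mod 4) appear to even power.
Search a = 0, 1, 2, … for 1258 - a² a perfect square: first hit at a = 13: 1258 - 169 = 1089 = 33².
1258 = 13² + 33² = 169 + 1089 ✓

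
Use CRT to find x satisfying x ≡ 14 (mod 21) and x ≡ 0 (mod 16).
224

Using Chinese Remainder Theorem:
M = 21 × 16 = 336
M1 = 16, M2 = 21
y1 = 16^(-1) mod 21 = 4
y2 = 21^(-1) mod 16 = 13
x = (14×16×4 + 0×21×13) mod 336 = 224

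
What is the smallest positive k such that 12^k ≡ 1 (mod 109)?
54

109 is prime, so ord(12) divides φ(109) = 108.
Divisors of 108: 1, 2, 3, 4, 6, 9, 12, 18, 27, 36, 54, 108.
Repeated squaring: 12^1 ≡ 12, 12^2 ≡ 35, 12^4 ≡ 26, 12^8 ≡ 22, 12^16 ≡ 48, 12^32 ≡ 15, 12^64 ≡ 7 (mod 109).
Test 12^d mod 109 for each divisor d in increasing order:
12^1 ≡ 12
12^2 ≡ 35
12^3 = 12^2·12^1 ≡ 93
12^4 ≡ 26
12^6 = 12^4·12^2 ≡ 38
12^9 = 12^8·12^1 ≡ 46
12^12 = 12^8·12^4 ≡ 27
12^18 = 12^16·12^2 ≡ 45
12^27 = 12^16·12^8·12^2·12^1 ≡ 108
12^36 = 12^32·12^4 ≡ 63
12^54 = 12^32·12^16·12^4·12^2 ≡ 1  ← first divisor giving 1
The order is 54.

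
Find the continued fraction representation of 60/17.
[3; 1, 1, 8]

Euclidean algorithm steps:
60 = 3 × 17 + 9
17 = 1 × 9 + 8
9 = 1 × 8 + 1
8 = 8 × 1 + 0
Continued fraction: [3; 1, 1, 8]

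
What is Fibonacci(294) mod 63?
8

Matrix identity: Q^n = [[F_(n+1), F_n], [F_n, F_(n-1)]] with Q = [[1,1],[1,0]].
n = 294 = 100100110₂. Square-and-multiply, entries mod 63:
Q^1 = [[1,1],[1,0]]
Q^2 = (Q^1)² = [[2,1],[1,1]]
Q^4 = (Q^2)² = [[5,3],[3,2]]
Q^9 = (Q^4)²·Q = [[55,34],[34,21]]
Q^18 = (Q^9)² = [[23,1],[1,22]]
Q^36 = (Q^18)² = [[26,45],[45,44]]
Q^73 = (Q^36)²·Q = [[55,55],[55,0]]
Q^147 = (Q^73)²·Q = [[3,2],[2,1]]
Q^294 = (Q^147)² = [[13,8],[8,5]]
F_294 mod 63 = Q^294[0][1] = 8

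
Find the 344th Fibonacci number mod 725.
108

Matrix identity: Q^n = [[F_(n+1), F_n], [F_n, F_(n-1)]] with Q = [[1,1],[1,0]].
n = 344 = 101011000₂. Square-and-multiply, entries mod 725:
Q^1 = [[1,1],[1,0]]
Q^2 = (Q^1)² = [[2,1],[1,1]]
Q^5 = (Q^2)²·Q = [[8,5],[5,3]]
Q^10 = (Q^5)² = [[89,55],[55,34]]
Q^21 = (Q^10)²·Q = [[311,71],[71,240]]
Q^43 = (Q^21)²·Q = [[233,262],[262,696]]
Q^86 = (Q^43)² = [[408,523],[523,610]]
Q^172 = (Q^86)² = [[643,264],[264,379]]
Q^344 = (Q^172)² = [[295,108],[108,187]]
F_344 mod 725 = Q^344[0][1] = 108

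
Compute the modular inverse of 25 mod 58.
7

gcd(25, 58) = 1, so the inverse exists.
Extended Euclidean algorithm on (58, 25):
58 = 2 × 25 + 8  ⟹  8 = (1)·58 + (-2)·25
25 = 3 × 8 + 1  ⟹  1 = (-3)·58 + (7)·25
So (7)·25 ≡ 1 (mod 58), i.e. 25^(-1) ≡ 7 (mod 58).
Check: 25 × 7 = 175 ≡ 1 (mod 58)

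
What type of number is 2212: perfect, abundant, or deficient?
abundant

Proper divisors of 2212: sum = 1 + 2 + 4 + 7 + 14 + 28 + 79 + 158 + 316 + 553 + 1106 = 2268
Since 2268 > 2212, 2212 is abundant.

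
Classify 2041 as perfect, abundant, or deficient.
deficient

Proper divisors of 2041: sum = 1 + 13 + 157 = 171
Since 171 < 2041, 2041 is deficient.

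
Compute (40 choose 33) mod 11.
1

Using Lucas' theorem:
Write n=40 and k=33 in base 11:
n in base 11: [3, 7]
k in base 11: [3, 0]
C(40,33) mod 11 = ∏ C(n_i, k_i) mod 11
Digit binomials (mod 11): C(3,3) = 1; C(7,0) = 1
Product: 1 × 1 = 1 ≡ 1 (mod 11)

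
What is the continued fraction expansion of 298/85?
[3; 1, 1, 42]

Euclidean algorithm steps:
298 = 3 × 85 + 43
85 = 1 × 43 + 42
43 = 1 × 42 + 1
42 = 42 × 1 + 0
Continued fraction: [3; 1, 1, 42]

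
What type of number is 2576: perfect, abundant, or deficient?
abundant

Proper divisors of 2576: sum = 1 + 2 + 4 + 7 + 8 + 14 + 16 + 23 + ... + 322 + 368 + 644 + 1288 (19 divisors) = 3376
Since 3376 > 2576, 2576 is abundant.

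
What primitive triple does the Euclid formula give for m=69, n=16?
(4505, 2208, 5017)

Euclid's formula: a = m² - n², b = 2mn, c = m² + n²
m = 69, n = 16
a = 69² - 16² = 4761 - 256 = 4505
b = 2 × 69 × 16 = 2208
c = 69² + 16² = 4761 + 256 = 5017
Verification: 4505² + 2208² = 20295025 + 4875264 = 25170289 = 5017² ✓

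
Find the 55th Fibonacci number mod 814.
401

Matrix identity: Q^n = [[F_(n+1), F_n], [F_n, F_(n-1)]] with Q = [[1,1],[1,0]].
n = 55 = 110111₂. Square-and-multiply, entries mod 814:
Q^1 = [[1,1],[1,0]]
Q^3 = (Q^1)²·Q = [[3,2],[2,1]]
Q^6 = (Q^3)² = [[13,8],[8,5]]
Q^13 = (Q^6)²·Q = [[377,233],[233,144]]
Q^27 = (Q^13)²·Q = [[351,244],[244,107]]
Q^55 = (Q^27)²·Q = [[635,401],[401,234]]
F_55 mod 814 = Q^55[0][1] = 401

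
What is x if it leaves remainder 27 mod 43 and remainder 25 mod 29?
199

Using Chinese Remainder Theorem:
M = 43 × 29 = 1247
M1 = 29, M2 = 43
y1 = 29^(-1) mod 43 = 3
y2 = 43^(-1) mod 29 = 27
x = (27×29×3 + 25×43×27) mod 1247 = 199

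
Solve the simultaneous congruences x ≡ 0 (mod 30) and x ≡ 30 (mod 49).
30

Using Chinese Remainder Theorem:
M = 30 × 49 = 1470
M1 = 49, M2 = 30
y1 = 49^(-1) mod 30 = 19
y2 = 30^(-1) mod 49 = 18
x = (0×49×19 + 30×30×18) mod 1470 = 30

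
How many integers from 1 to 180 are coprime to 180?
48

180 = 2^2 × 3^2 × 5
φ(n) = n × ∏(1 - 1/p) for each prime p dividing n
φ(180) = 180 × (1 - 1/2) × (1 - 1/3) × (1 - 1/5) = 48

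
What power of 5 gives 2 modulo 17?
6

Baby-step giant-step with step n = ⌈√17⌉ = 5.
Baby steps 5^j mod 17 (j:value) for j=0..4: 0:1, 1:5, 2:8, 3:6, 4:13.
Giant-step multiplier: 5^(-5) ≡ 5^(16-5) = 5^11 ≡ 11 (mod 17).
Giant steps γ_i = 2·11^i mod 17: γ_0=2, γ_1=5 (in table at j=1).
x = i·n + j = 1·5 + 1 = 6.
Check: 5^6 ≡ 2 (mod 17).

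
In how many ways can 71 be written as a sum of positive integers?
4697205

p(n) counts ways to write n as a sum of positive integers (order ignored).
Euler's pentagonal recurrence: p(k) = p(k-1) + p(k-2) - p(k-5) - p(k-7) + p(k-12) + p(k-15) - ... (offsets j(3j∓1)/2, signs ++--, p(0)=1, p(<0)=0).
DP table for k = 0..70: p(0)=1, p(1)=1, p(2)=2, p(3)=3, p(4)=5, p(5)=7, p(6)=11, p(7)=15, p(8)=22, p(9)=30, p(10)=42, p(11)=56, p(12)=77, p(13)=101, p(14)=135, p(15)=176, p(16)=231, p(17)=297, p(18)=385, p(19)=490, p(20)=627, p(21)=792, p(22)=1002, p(23)=1255, p(24)=1575, p(25)=1958, p(26)=2436, p(27)=3010, p(28)=3718, p(29)=4565, p(30)=5604, p(31)=6842, p(32)=8349, p(33)=10143, p(34)=12310, p(35)=14883, p(36)=17977, p(37)=21637, p(38)=26015, p(39)=31185, p(40)=37338, p(41)=44583, p(42)=53174, p(43)=63261, p(44)=75175, p(45)=89134, p(46)=105558, p(47)=124754, p(48)=147273, p(49)=173525, p(50)=204226, p(51)=239943, p(52)=281589, p(53)=329931, p(54)=386155, p(55)=451276, p(56)=526823, p(57)=614154, p(58)=715220, p(59)=831820, p(60)=966467, p(61)=1121505, p(62)=1300156, p(63)=1505499, p(64)=1741630, p(65)=2012558, p(66)=2323520, p(67)=2679689, p(68)=3087735, p(69)=3554345, p(70)=4087968.
Final step: p(71) = p(70) + p(69) - p(66) - p(64) + p(59) + p(56) - p(49) - p(45) + p(36) + p(31) - p(20) - p(14) + p(1)
= 4087968 + 3554345 - 2323520 - 1741630 + 831820 + 526823 - 173525 - 89134 + 17977 + 6842 - 627 - 135 + 1
= 4697205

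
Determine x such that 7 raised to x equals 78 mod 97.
63

Baby-step giant-step with step n = ⌈√97⌉ = 10.
Baby steps 7^j mod 97 (j:value) for j=0..9: 0:1, 1:7, 2:49, 3:52, 4:73, 5:26, 6:85, 7:13, 8:91, 9:55.
Giant-step multiplier: 7^(-10) ≡ 7^(96-10) = 7^86 ≡ 32 (mod 97).
Giant steps γ_i = 78·32^i mod 97: γ_0=78, γ_1=71, γ_2=41, γ_3=51, γ_4=80, γ_5=38, γ_6=52 (in table at j=3).
x = i·n + j = 6·10 + 3 = 63.
Check: 7^63 ≡ 78 (mod 97).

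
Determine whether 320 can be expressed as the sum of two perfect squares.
8² + 16² (a=8, b=16)

Factorization: 320 = 2^6 × 5
By Fermat: n is sum of two squares iff every prime p ≡ 3 (mod 4) appears to even power.
All primes ≡ 3 (mod 4) appear to even power.
Search a = 0, 1, 2, … for 320 - a² a perfect square: first hit at a = 8: 320 - 64 = 256 = 16².
320 = 8² + 16² = 64 + 256 ✓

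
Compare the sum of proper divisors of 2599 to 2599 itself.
deficient

Proper divisors of 2599: sum = 1 + 23 + 113 = 137
Since 137 < 2599, 2599 is deficient.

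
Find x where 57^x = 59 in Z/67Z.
60

Baby-step giant-step with step n = ⌈√67⌉ = 9.
Baby steps 57^j mod 67 (j:value) for j=0..8: 0:1, 1:57, 2:33, 3:5, 4:17, 5:31, 6:25, 7:18, 8:21.
Giant-step multiplier: 57^(-9) ≡ 57^(66-9) = 57^57 ≡ 52 (mod 67).
Giant steps γ_i = 59·52^i mod 67: γ_0=59, γ_1=53, γ_2=9, γ_3=66, γ_4=15, γ_5=43, γ_6=25 (in table at j=6).
x = i·n + j = 6·9 + 6 = 60.
Check: 57^60 ≡ 59 (mod 67).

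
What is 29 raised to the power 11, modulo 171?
14

Repeated squaring. Binary of 11 = 1011.
29^1 ≡ 29 (mod 171); 29^2 ≡ 157 (mod 171); 29^4 ≡ 25 (mod 171); 29^8 ≡ 112 (mod 171)
29^11 = 29^1 × 29^2 × 29^8 ≡ 14 (mod 171)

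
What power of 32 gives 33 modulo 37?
4

Baby-step giant-step with step n = ⌈√37⌉ = 7.
Baby steps 32^j mod 37 (j:value) for j=0..6: 0:1, 1:32, 2:25, 3:23, 4:33, 5:20, 6:11.
h = 33 is already in the table at j=4, so x = 4.
Check: 32^4 ≡ 33 (mod 37).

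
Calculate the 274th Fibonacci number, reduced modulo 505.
312

Matrix identity: Q^n = [[F_(n+1), F_n], [F_n, F_(n-1)]] with Q = [[1,1],[1,0]].
n = 274 = 100010010₂. Square-and-multiply, entries mod 505:
Q^1 = [[1,1],[1,0]]
Q^2 = (Q^1)² = [[2,1],[1,1]]
Q^4 = (Q^2)² = [[5,3],[3,2]]
Q^8 = (Q^4)² = [[34,21],[21,13]]
Q^17 = (Q^8)²·Q = [[59,82],[82,482]]
Q^34 = (Q^17)² = [[105,427],[427,183]]
Q^68 = (Q^34)² = [[444,261],[261,183]]
Q^137 = (Q^68)²·Q = [[159,132],[132,27]]
Q^274 = (Q^137)² = [[285,312],[312,478]]
F_274 mod 505 = Q^274[0][1] = 312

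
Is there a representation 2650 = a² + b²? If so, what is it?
7² + 51² (a=7, b=51)

Factorization: 2650 = 2 × 5^2 × 53
By Fermat: n is sum of two squares iff every prime p ≡ 3 (mod 4) appears to even power.
All primes ≡ 3 (mod 4) appear to even power.
Search a = 0, 1, 2, … for 2650 - a² a perfect square: first hit at a = 7: 2650 - 49 = 2601 = 51².
2650 = 7² + 51² = 49 + 2601 ✓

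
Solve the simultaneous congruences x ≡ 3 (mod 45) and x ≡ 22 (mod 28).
498

Using Chinese Remainder Theorem:
M = 45 × 28 = 1260
M1 = 28, M2 = 45
y1 = 28^(-1) mod 45 = 37
y2 = 45^(-1) mod 28 = 5
x = (3×28×37 + 22×45×5) mod 1260 = 498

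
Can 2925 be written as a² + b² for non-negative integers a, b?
3² + 54² (a=3, b=54)

Factorization: 2925 = 3^2 × 5^2 × 13
By Fermat: n is sum of two squares iff every prime p ≡ 3 (mod 4) appears to even power.
All primes ≡ 3 (mod 4) appear to even power.
Search a = 0, 1, 2, … for 2925 - a² a perfect square: first hit at a = 3: 2925 - 9 = 2916 = 54².
2925 = 3² + 54² = 9 + 2916 ✓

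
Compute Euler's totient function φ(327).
216

327 = 3 × 109
φ(n) = n × ∏(1 - 1/p) for each prime p dividing n
φ(327) = 327 × (1 - 1/3) × (1 - 1/109) = 216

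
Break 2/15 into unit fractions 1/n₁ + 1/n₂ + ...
1/8 + 1/120

Greedy algorithm:
2/15: ceiling(15/2) = 8, use 1/8
1/120: ceiling(120/1) = 120, use 1/120
Result: 2/15 = 1/8 + 1/120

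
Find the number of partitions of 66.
2323520

p(n) counts ways to write n as a sum of positive integers (order ignored).
Euler's pentagonal recurrence: p(k) = p(k-1) + p(k-2) - p(k-5) - p(k-7) + p(k-12) + p(k-15) - ... (offsets j(3j∓1)/2, signs ++--, p(0)=1, p(<0)=0).
DP table for k = 0..65: p(0)=1, p(1)=1, p(2)=2, p(3)=3, p(4)=5, p(5)=7, p(6)=11, p(7)=15, p(8)=22, p(9)=30, p(10)=42, p(11)=56, p(12)=77, p(13)=101, p(14)=135, p(15)=176, p(16)=231, p(17)=297, p(18)=385, p(19)=490, p(20)=627, p(21)=792, p(22)=1002, p(23)=1255, p(24)=1575, p(25)=1958, p(26)=2436, p(27)=3010, p(28)=3718, p(29)=4565, p(30)=5604, p(31)=6842, p(32)=8349, p(33)=10143, p(34)=12310, p(35)=14883, p(36)=17977, p(37)=21637, p(38)=26015, p(39)=31185, p(40)=37338, p(41)=44583, p(42)=53174, p(43)=63261, p(44)=75175, p(45)=89134, p(46)=105558, p(47)=124754, p(48)=147273, p(49)=173525, p(50)=204226, p(51)=239943, p(52)=281589, p(53)=329931, p(54)=386155, p(55)=451276, p(56)=526823, p(57)=614154, p(58)=715220, p(59)=831820, p(60)=966467, p(61)=1121505, p(62)=1300156, p(63)=1505499, p(64)=1741630, p(65)=2012558.
Final step: p(66) = p(65) + p(64) - p(61) - p(59) + p(54) + p(51) - p(44) - p(40) + p(31) + p(26) - p(15) - p(9)
= 2012558 + 1741630 - 1121505 - 831820 + 386155 + 239943 - 75175 - 37338 + 6842 + 2436 - 176 - 30
= 2323520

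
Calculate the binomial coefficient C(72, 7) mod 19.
13

Using Lucas' theorem:
Write n=72 and k=7 in base 19:
n in base 19: [3, 15]
k in base 19: [0, 7]
C(72,7) mod 19 = ∏ C(n_i, k_i) mod 19
Digit binomials (mod 19): C(3,0) = 1; C(15,7) = 6435 ≡ 13
Product: 1 × 13 = 13 ≡ 13 (mod 19)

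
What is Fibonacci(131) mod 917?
394

Matrix identity: Q^n = [[F_(n+1), F_n], [F_n, F_(n-1)]] with Q = [[1,1],[1,0]].
n = 131 = 10000011₂. Square-and-multiply, entries mod 917:
Q^1 = [[1,1],[1,0]]
Q^2 = (Q^1)² = [[2,1],[1,1]]
Q^4 = (Q^2)² = [[5,3],[3,2]]
Q^8 = (Q^4)² = [[34,21],[21,13]]
Q^16 = (Q^8)² = [[680,70],[70,610]]
Q^32 = (Q^16)² = [[547,434],[434,113]]
Q^65 = (Q^32)²·Q = [[57,638],[638,336]]
Q^131 = (Q^65)²·Q = [[787,394],[394,393]]
F_131 mod 917 = Q^131[0][1] = 394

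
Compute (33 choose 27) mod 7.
0

Using Lucas' theorem:
Write n=33 and k=27 in base 7:
n in base 7: [4, 5]
k in base 7: [3, 6]
C(33,27) mod 7 = ∏ C(n_i, k_i) mod 7
Digit binomials (mod 7): C(4,3) = 4; C(5,6) = 0 (k_i > n_i)
Product: 4 × 0 = 0 ≡ 0 (mod 7)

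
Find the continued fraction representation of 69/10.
[6; 1, 9]

Euclidean algorithm steps:
69 = 6 × 10 + 9
10 = 1 × 9 + 1
9 = 9 × 1 + 0
Continued fraction: [6; 1, 9]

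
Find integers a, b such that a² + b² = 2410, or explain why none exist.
3² + 49² (a=3, b=49)

Factorization: 2410 = 2 × 5 × 241
By Fermat: n is sum of two squares iff every prime p ≡ 3 (mod 4) appears to even power.
All primes ≡ 3 (mod 4) appear to even power.
Search a = 0, 1, 2, … for 2410 - a² a perfect square: first hit at a = 3: 2410 - 9 = 2401 = 49².
2410 = 3² + 49² = 9 + 2401 ✓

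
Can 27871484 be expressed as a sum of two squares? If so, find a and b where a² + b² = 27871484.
Not possible

Factorization: 27871484 = 2^2 × 191^3
By Fermat: n is sum of two squares iff every prime p ≡ 3 (mod 4) appears to even power.
Prime(s) ≡ 3 (mod 4) with odd exponent: [(191, 3)]
Therefore 27871484 cannot be expressed as a² + b².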